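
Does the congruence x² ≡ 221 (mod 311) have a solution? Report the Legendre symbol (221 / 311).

Reciprocity: 221 ≡ 1 and 311 ≡ 3 (mod 4), so (221/311) = +(311/221).
Reduce top mod 221: now compute (90/221).
Pull out 2: since 221 ≡ 5 (mod 8), (2/221) = -1.
Reciprocity: 45 ≡ 1 and 221 ≡ 1 (mod 4), so (45/221) = +(221/45).
Reduce top mod 45: now compute (41/45).
Reciprocity: 41 ≡ 1 and 45 ≡ 1 (mod 4), so (41/45) = +(45/41).
Reduce top mod 41: now compute (4/41).
Pull out 2^2: since 41 ≡ 1 (mod 8), (2/41) = +1, so (2/41)^2 = +1.
Reached (1/41) = 1. Collecting the sign flips along the way, the symbol is -1.

-1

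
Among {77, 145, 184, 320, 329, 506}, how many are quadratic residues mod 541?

3

(77/541) = -1 → non-residue.
(145/541) = -1 → non-residue.
(184/541) = -1 → non-residue.
(320/541) = +1 → QR.
(329/541) = +1 → QR.
(506/541) = +1 → QR.
Total quadratic residues among the 6: 3.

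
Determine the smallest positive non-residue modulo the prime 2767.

3

(2/2767) = +1, so 2 is a residue.
(3/2767) = −1, so 3 is the smallest positive non-residue mod 2767.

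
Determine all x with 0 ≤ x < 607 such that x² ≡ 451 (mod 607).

213, 394

Since 607 ≡ 3 (mod 4), a square root of 451 is 451^((607+1)/4) = 451^152 mod 607.
Repeated squaring: 451^2≡56, 451^4≡101, 451^8≡489, 451^16≡570, 451^32≡155, 451^64≡352, 451^128≡76 (mod 607).
451^152 = 451^(128+16+8) ≡ 394 (mod 607).
Check: 394² = 155236 ≡ 451 (mod 607). The two roots are 213 and 394.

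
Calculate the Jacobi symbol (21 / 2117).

1

Reciprocity: 21 ≡ 1 and 2117 ≡ 1 (mod 4), so (21/2117) = +(2117/21).
Reduce top mod 21: now compute (17/21).
Reciprocity: 17 ≡ 1 and 21 ≡ 1 (mod 4), so (17/21) = +(21/17).
Reduce top mod 17: now compute (4/17).
Pull out 2^2: since 17 ≡ 1 (mod 8), (2/17) = +1, so (2/17)^2 = +1.
Reached (1/17) = 1. Collecting the sign flips along the way, the symbol is +1.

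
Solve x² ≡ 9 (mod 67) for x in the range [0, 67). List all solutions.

Since 67 ≡ 3 (mod 4), a square root of 9 is 9^((67+1)/4) = 9^17 mod 67.
Repeated squaring: 9^2≡14, 9^4≡62, 9^8≡25, 9^16≡22 (mod 67).
9^17 = 9^(16+1) ≡ 64 (mod 67).
Check: 64² = 4096 ≡ 9 (mod 67). The two roots are 3 and 64.

3, 64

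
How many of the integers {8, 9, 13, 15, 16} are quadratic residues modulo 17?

(8/17) = +1 → QR.
(9/17) = +1 → QR.
(13/17) = +1 → QR.
(15/17) = +1 → QR.
(16/17) = +1 → QR.
Total quadratic residues among the 5: 5.

5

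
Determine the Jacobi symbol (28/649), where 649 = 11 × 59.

Pull out 2^2: since 649 ≡ 1 (mod 8), (2/649) = +1, so (2/649)^2 = +1.
Reciprocity: 7 ≡ 3 and 649 ≡ 1 (mod 4), so (7/649) = +(649/7).
Reduce top mod 7: now compute (5/7).
Reciprocity: 5 ≡ 1 and 7 ≡ 3 (mod 4), so (5/7) = +(7/5).
Reduce top mod 5: now compute (2/5).
Pull out 2: since 5 ≡ 5 (mod 8), (2/5) = -1.
Reached (1/5) = 1. Collecting the sign flips along the way, the symbol is -1.

-1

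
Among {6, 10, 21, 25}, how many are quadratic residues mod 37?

3

(6/37) = -1 → non-residue.
(10/37) = +1 → QR.
(21/37) = +1 → QR.
(25/37) = +1 → QR.
Total quadratic residues among the 4: 3.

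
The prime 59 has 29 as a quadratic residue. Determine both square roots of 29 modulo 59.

18, 41

Since 59 ≡ 3 (mod 4), a square root of 29 is 29^((59+1)/4) = 29^15 mod 59.
Repeated squaring: 29^2≡15, 29^4≡48, 29^8≡3 (mod 59).
29^15 = 29^(8+4+2+1) ≡ 41 (mod 59).
Check: 41² = 1681 ≡ 29 (mod 59). The two roots are 18 and 41.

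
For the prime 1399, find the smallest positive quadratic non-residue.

3

(2/1399) = +1, so 2 is a residue.
(3/1399) = −1, so 3 is the smallest positive non-residue mod 1399.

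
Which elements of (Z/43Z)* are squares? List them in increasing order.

1,4,6,9,10,11,13,14,15,16,17,21,23,24,25,31,35,36,38,40,41

Square k = 1,…,21 (k and 43−k give the same square):
1²=1, 2²=4, 3²=9, 4²=16, 5²=25, 6²=36, 7²≡6, 8²≡21, 9²≡38, 10²≡14, 11²≡35, 12²≡15, 13²≡40, 14²≡24, 15²≡10, 16²≡41, 17²≡31, 18²≡23, 19²≡17, 20²≡13, 21²≡11 (mod 43).
So the quadratic residues mod 43 are {1, 4, 6, 9, 10, 11, 13, 14, 15, 16, 17, 21, 23, 24, 25, 31, 35, 36, 38, 40, 41}.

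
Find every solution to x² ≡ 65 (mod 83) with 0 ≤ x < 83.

Since 83 ≡ 3 (mod 4), a square root of 65 is 65^((83+1)/4) = 65^21 mod 83.
Repeated squaring: 65^2≡75, 65^4≡64, 65^8≡29, 65^16≡11 (mod 83).
65^21 = 65^(16+4+1) ≡ 27 (mod 83).
Check: 27² = 729 ≡ 65 (mod 83). The two roots are 27 and 56.

27, 56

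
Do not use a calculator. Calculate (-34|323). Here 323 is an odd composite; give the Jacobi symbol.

First reduce: -34 ≡ 289 (mod 323).
Reciprocity: 289 ≡ 1 and 323 ≡ 3 (mod 4), so (289/323) = +(323/289).
Reduce top mod 289: now compute (34/289).
Pull out 2: since 289 ≡ 1 (mod 8), (2/289) = +1.
Reciprocity: 17 ≡ 1 and 289 ≡ 1 (mod 4), so (17/289) = +(289/17).
Reduce top mod 17: now compute (0/17).
Top reduces to 0: gcd > 1, so the symbol is 0.

0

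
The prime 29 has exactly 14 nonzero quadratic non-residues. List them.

2,3,8,10,11,12,14,15,17,18,19,21,26,27

Square k = 1,…,14 (k and 29−k give the same square):
1²=1, 2²=4, 3²=9, 4²=16, 5²=25, 6²≡7, 7²≡20, 8²≡6, 9²≡23, 10²≡13, 11²≡5, 12²≡28, 13²≡24, 14²≡22 (mod 29).
The residues are {1, 4, 5, 6, 7, 9, 13, 16, 20, 22, 23, 24, 25, 28}; the non-residues are the remaining 14 nonzero classes.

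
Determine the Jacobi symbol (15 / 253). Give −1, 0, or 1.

-1

Reciprocity: 15 ≡ 3 and 253 ≡ 1 (mod 4), so (15/253) = +(253/15).
Reduce top mod 15: now compute (13/15).
Reciprocity: 13 ≡ 1 and 15 ≡ 3 (mod 4), so (13/15) = +(15/13).
Reduce top mod 13: now compute (2/13).
Pull out 2: since 13 ≡ 5 (mod 8), (2/13) = -1.
Reached (1/13) = 1. Collecting the sign flips along the way, the symbol is -1.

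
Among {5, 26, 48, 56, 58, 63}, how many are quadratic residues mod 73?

(5/73) = -1 → non-residue.
(26/73) = -1 → non-residue.
(48/73) = +1 → QR.
(56/73) = -1 → non-residue.
(58/73) = -1 → non-residue.
(63/73) = -1 → non-residue.
Total quadratic residues among the 6: 1.

1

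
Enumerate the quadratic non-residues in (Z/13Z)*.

2 5 6 7 8 11

Square k = 1,…,6 (k and 13−k give the same square):
1²=1, 2²=4, 3²=9, 4²≡3, 5²≡12, 6²≡10 (mod 13).
The residues are {1, 3, 4, 9, 10, 12}; the non-residues are the remaining 6 nonzero classes.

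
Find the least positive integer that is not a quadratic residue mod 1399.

(2/1399) = +1, so 2 is a residue.
(3/1399) = −1, so 3 is the smallest positive non-residue mod 1399.

3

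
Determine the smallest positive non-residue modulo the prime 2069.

2

(2/2069) = −1, so 2 is the smallest positive non-residue mod 2069.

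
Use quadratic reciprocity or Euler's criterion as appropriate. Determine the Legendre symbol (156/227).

-1

Pull out 2^2: since 227 ≡ 3 (mod 8), (2/227) = -1, so (2/227)^2 = +1.
Reciprocity: 39 ≡ 3 and 227 ≡ 3 (mod 4), so (39/227) = −(227/39).
Reduce top mod 39: now compute (32/39).
Pull out 2^5: since 39 ≡ 7 (mod 8), (2/39) = +1, so (2/39)^5 = +1.
Reached (1/39) = 1. Collecting the sign flips along the way, the symbol is -1.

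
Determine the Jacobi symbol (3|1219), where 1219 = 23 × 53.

Reciprocity: 3 ≡ 3 and 1219 ≡ 3 (mod 4), so (3/1219) = −(1219/3).
Reduce top mod 3: now compute (1/3).
Reached (1/3) = 1. Collecting the sign flips along the way, the symbol is -1.

-1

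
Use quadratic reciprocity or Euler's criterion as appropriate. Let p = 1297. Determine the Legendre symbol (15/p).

Reciprocity: 15 ≡ 3 and 1297 ≡ 1 (mod 4), so (15/1297) = +(1297/15).
Reduce top mod 15: now compute (7/15).
Reciprocity: 7 ≡ 3 and 15 ≡ 3 (mod 4), so (7/15) = −(15/7).
Reduce top mod 7: now compute (1/7).
Reached (1/7) = 1. Collecting the sign flips along the way, the symbol is -1.

-1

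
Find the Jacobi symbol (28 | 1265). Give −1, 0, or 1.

Pull out 2^2: since 1265 ≡ 1 (mod 8), (2/1265) = +1, so (2/1265)^2 = +1.
Reciprocity: 7 ≡ 3 and 1265 ≡ 1 (mod 4), so (7/1265) = +(1265/7).
Reduce top mod 7: now compute (5/7).
Reciprocity: 5 ≡ 1 and 7 ≡ 3 (mod 4), so (5/7) = +(7/5).
Reduce top mod 5: now compute (2/5).
Pull out 2: since 5 ≡ 5 (mod 8), (2/5) = -1.
Reached (1/5) = 1. Collecting the sign flips along the way, the symbol is -1.

-1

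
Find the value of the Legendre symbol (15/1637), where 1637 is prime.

Reciprocity: 15 ≡ 3 and 1637 ≡ 1 (mod 4), so (15/1637) = +(1637/15).
Reduce top mod 15: now compute (2/15).
Pull out 2: since 15 ≡ 7 (mod 8), (2/15) = +1.
Reached (1/15) = 1. Collecting the sign flips along the way, the symbol is +1.

1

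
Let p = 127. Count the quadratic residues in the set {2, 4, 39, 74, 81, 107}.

(2/127) = +1 → QR.
(4/127) = +1 → QR.
(39/127) = -1 → non-residue.
(74/127) = +1 → QR.
(81/127) = +1 → QR.
(107/127) = +1 → QR.
Total quadratic residues among the 6: 5.

5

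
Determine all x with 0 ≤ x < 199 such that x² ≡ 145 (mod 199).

Since 199 ≡ 3 (mod 4), a square root of 145 is 145^((199+1)/4) = 145^50 mod 199.
Repeated squaring: 145^2≡130, 145^4≡184, 145^8≡26, 145^16≡79, 145^32≡72 (mod 199).
145^50 = 145^(32+16+2) ≡ 155 (mod 199).
Check: 155² = 24025 ≡ 145 (mod 199). The two roots are 44 and 155.

44, 155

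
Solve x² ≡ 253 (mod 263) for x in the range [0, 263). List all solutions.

76, 187

Since 263 ≡ 3 (mod 4), a square root of 253 is 253^((263+1)/4) = 253^66 mod 263.
Repeated squaring: 253^2≡100, 253^4≡6, 253^8≡36, 253^16≡244, 253^32≡98, 253^64≡136 (mod 263).
253^66 = 253^(64+2) ≡ 187 (mod 263).
Check: 187² = 34969 ≡ 253 (mod 263). The two roots are 76 and 187.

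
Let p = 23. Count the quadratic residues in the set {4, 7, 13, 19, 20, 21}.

(4/23) = +1 → QR.
(7/23) = -1 → non-residue.
(13/23) = +1 → QR.
(19/23) = -1 → non-residue.
(20/23) = -1 → non-residue.
(21/23) = -1 → non-residue.
Total quadratic residues among the 6: 2.

2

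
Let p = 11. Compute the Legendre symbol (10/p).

Euler's criterion: (10/11) ≡ 10^5 (mod 11).
10^2 ≡ 1 (mod 11)
10^4 ≡ 1 (mod 11)
10^5 = 10^(4+1) ≡ 10 (mod 11).
Result is 10 ≡ −1, so (10/11) = −1.

-1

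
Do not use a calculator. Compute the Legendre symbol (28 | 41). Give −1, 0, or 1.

Pull out 2^2: since 41 ≡ 1 (mod 8), (2/41) = +1, so (2/41)^2 = +1.
Reciprocity: 7 ≡ 3 and 41 ≡ 1 (mod 4), so (7/41) = +(41/7).
Reduce top mod 7: now compute (6/7).
Pull out 2: since 7 ≡ 7 (mod 8), (2/7) = +1.
Reciprocity: 3 ≡ 3 and 7 ≡ 3 (mod 4), so (3/7) = −(7/3).
Reduce top mod 3: now compute (1/3).
Reached (1/3) = 1. Collecting the sign flips along the way, the symbol is -1.

-1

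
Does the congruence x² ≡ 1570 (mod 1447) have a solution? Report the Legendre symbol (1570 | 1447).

First reduce: 1570 ≡ 123 (mod 1447).
Reciprocity: 123 ≡ 3 and 1447 ≡ 3 (mod 4), so (123/1447) = −(1447/123).
Reduce top mod 123: now compute (94/123).
Pull out 2: since 123 ≡ 3 (mod 8), (2/123) = -1.
Reciprocity: 47 ≡ 3 and 123 ≡ 3 (mod 4), so (47/123) = −(123/47).
Reduce top mod 47: now compute (29/47).
Reciprocity: 29 ≡ 1 and 47 ≡ 3 (mod 4), so (29/47) = +(47/29).
Reduce top mod 29: now compute (18/29).
Pull out 2: since 29 ≡ 5 (mod 8), (2/29) = -1.
Reciprocity: 9 ≡ 1 and 29 ≡ 1 (mod 4), so (9/29) = +(29/9).
Reduce top mod 9: now compute (2/9).
Pull out 2: since 9 ≡ 1 (mod 8), (2/9) = +1.
Reached (1/9) = 1. Collecting the sign flips along the way, the symbol is +1.

1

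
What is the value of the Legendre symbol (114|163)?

Pull out 2: since 163 ≡ 3 (mod 8), (2/163) = -1.
Reciprocity: 57 ≡ 1 and 163 ≡ 3 (mod 4), so (57/163) = +(163/57).
Reduce top mod 57: now compute (49/57).
Reciprocity: 49 ≡ 1 and 57 ≡ 1 (mod 4), so (49/57) = +(57/49).
Reduce top mod 49: now compute (8/49).
Pull out 2^3: since 49 ≡ 1 (mod 8), (2/49) = +1, so (2/49)^3 = +1.
Reached (1/49) = 1. Collecting the sign flips along the way, the symbol is -1.

-1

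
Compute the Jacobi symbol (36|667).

1

Pull out 2^2: since 667 ≡ 3 (mod 8), (2/667) = -1, so (2/667)^2 = +1.
Reciprocity: 9 ≡ 1 and 667 ≡ 3 (mod 4), so (9/667) = +(667/9).
Reduce top mod 9: now compute (1/9).
Reached (1/9) = 1. Collecting the sign flips along the way, the symbol is +1.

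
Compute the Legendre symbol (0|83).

0

Top reduces to 0: gcd > 1, so the symbol is 0.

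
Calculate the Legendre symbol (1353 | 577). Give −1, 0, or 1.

Euler's criterion: (1353/577) ≡ 199^288 (mod 577).
199^2 ≡ 365 (mod 577)
199^4 ≡ 515 (mod 577)
199^8 ≡ 382 (mod 577)
199^16 ≡ 520 (mod 577)
199^32 ≡ 364 (mod 577)
199^64 ≡ 363 (mod 577)
199^128 ≡ 213 (mod 577)
199^256 ≡ 363 (mod 577)
199^288 = 199^(256+32) ≡ 576 (mod 577).
Result is 576 ≡ −1, so (1353/577) = −1.

-1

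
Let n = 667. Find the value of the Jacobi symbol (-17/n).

First reduce: -17 ≡ 650 (mod 667).
Pull out 2: since 667 ≡ 3 (mod 8), (2/667) = -1.
Reciprocity: 325 ≡ 1 and 667 ≡ 3 (mod 4), so (325/667) = +(667/325).
Reduce top mod 325: now compute (17/325).
Reciprocity: 17 ≡ 1 and 325 ≡ 1 (mod 4), so (17/325) = +(325/17).
Reduce top mod 17: now compute (2/17).
Pull out 2: since 17 ≡ 1 (mod 8), (2/17) = +1.
Reached (1/17) = 1. Collecting the sign flips along the way, the symbol is -1.

-1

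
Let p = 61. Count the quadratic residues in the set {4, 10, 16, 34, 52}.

(4/61) = +1 → QR.
(10/61) = -1 → non-residue.
(16/61) = +1 → QR.
(34/61) = +1 → QR.
(52/61) = +1 → QR.
Total quadratic residues among the 5: 4.

4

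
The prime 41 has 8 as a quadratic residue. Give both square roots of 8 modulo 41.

41 ≡ 1 (mod 4), so we find a root by search.
Trying successive values, 7² = 49 ≡ 8 (mod 41). The other root is 41 − 7 = 34.

7, 34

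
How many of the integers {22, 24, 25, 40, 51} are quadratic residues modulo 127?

(22/127) = +1 → QR.
(24/127) = -1 → non-residue.
(25/127) = +1 → QR.
(40/127) = -1 → non-residue.
(51/127) = -1 → non-residue.
Total quadratic residues among the 5: 2.

2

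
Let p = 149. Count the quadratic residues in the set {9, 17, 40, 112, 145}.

(9/149) = +1 → QR.
(17/149) = +1 → QR.
(40/149) = -1 → non-residue.
(112/149) = +1 → QR.
(145/149) = +1 → QR.
Total quadratic residues among the 5: 4.

4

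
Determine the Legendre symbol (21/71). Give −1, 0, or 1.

-1

Reciprocity: 21 ≡ 1 and 71 ≡ 3 (mod 4), so (21/71) = +(71/21).
Reduce top mod 21: now compute (8/21).
Pull out 2^3: since 21 ≡ 5 (mod 8), (2/21) = -1, so (2/21)^3 = -1.
Reached (1/21) = 1. Collecting the sign flips along the way, the symbol is -1.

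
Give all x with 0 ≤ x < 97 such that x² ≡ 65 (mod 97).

97 ≡ 1 (mod 4), so we find a root by search.
Trying successive values, 29² = 841 ≡ 65 (mod 97). The other root is 97 − 29 = 68.

29, 68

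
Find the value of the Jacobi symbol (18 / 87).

Pull out 2: since 87 ≡ 7 (mod 8), (2/87) = +1.
Reciprocity: 9 ≡ 1 and 87 ≡ 3 (mod 4), so (9/87) = +(87/9).
Reduce top mod 9: now compute (6/9).
Pull out 2: since 9 ≡ 1 (mod 8), (2/9) = +1.
Reciprocity: 3 ≡ 3 and 9 ≡ 1 (mod 4), so (3/9) = +(9/3).
Reduce top mod 3: now compute (0/3).
Top reduces to 0: gcd > 1, so the symbol is 0.

0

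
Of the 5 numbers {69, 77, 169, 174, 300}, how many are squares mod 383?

4

(69/383) = +1 → QR.
(77/383) = -1 → non-residue.
(169/383) = +1 → QR.
(174/383) = +1 → QR.
(300/383) = +1 → QR.
Total quadratic residues among the 5: 4.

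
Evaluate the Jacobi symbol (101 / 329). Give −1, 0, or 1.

-1

Reciprocity: 101 ≡ 1 and 329 ≡ 1 (mod 4), so (101/329) = +(329/101).
Reduce top mod 101: now compute (26/101).
Pull out 2: since 101 ≡ 5 (mod 8), (2/101) = -1.
Reciprocity: 13 ≡ 1 and 101 ≡ 1 (mod 4), so (13/101) = +(101/13).
Reduce top mod 13: now compute (10/13).
Pull out 2: since 13 ≡ 5 (mod 8), (2/13) = -1.
Reciprocity: 5 ≡ 1 and 13 ≡ 1 (mod 4), so (5/13) = +(13/5).
Reduce top mod 5: now compute (3/5).
Reciprocity: 3 ≡ 3 and 5 ≡ 1 (mod 4), so (3/5) = +(5/3).
Reduce top mod 3: now compute (2/3).
Pull out 2: since 3 ≡ 3 (mod 8), (2/3) = -1.
Reached (1/3) = 1. Collecting the sign flips along the way, the symbol is -1.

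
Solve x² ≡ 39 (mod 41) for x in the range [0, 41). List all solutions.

11, 30

41 ≡ 1 (mod 4), so we find a root by search.
Trying successive values, 11² = 121 ≡ 39 (mod 41). The other root is 41 − 11 = 30.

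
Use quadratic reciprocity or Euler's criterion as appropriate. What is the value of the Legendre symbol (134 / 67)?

0

First reduce: 134 ≡ 0 (mod 67).
Top reduces to 0: gcd > 1, so the symbol is 0.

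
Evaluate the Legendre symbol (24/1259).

-1

Pull out 2^3: since 1259 ≡ 3 (mod 8), (2/1259) = -1, so (2/1259)^3 = -1.
Reciprocity: 3 ≡ 3 and 1259 ≡ 3 (mod 4), so (3/1259) = −(1259/3).
Reduce top mod 3: now compute (2/3).
Pull out 2: since 3 ≡ 3 (mod 8), (2/3) = -1.
Reached (1/3) = 1. Collecting the sign flips along the way, the symbol is -1.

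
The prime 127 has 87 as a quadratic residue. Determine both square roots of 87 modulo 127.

50, 77

Since 127 ≡ 3 (mod 4), a square root of 87 is 87^((127+1)/4) = 87^32 mod 127.
Repeated squaring: 87^2≡76, 87^4≡61, 87^8≡38, 87^16≡47, 87^32≡50 (mod 127).
87^32 = 87^(32) ≡ 50 (mod 127).
Check: 50² = 2500 ≡ 87 (mod 127). The two roots are 50 and 77.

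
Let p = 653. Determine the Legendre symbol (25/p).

Euler's criterion: (25/653) ≡ 25^326 (mod 653).
25^2 ≡ 625 (mod 653)
25^4 ≡ 131 (mod 653)
25^8 ≡ 183 (mod 653)
25^16 ≡ 186 (mod 653)
25^32 ≡ 640 (mod 653)
25^64 ≡ 169 (mod 653)
25^128 ≡ 482 (mod 653)
25^256 ≡ 509 (mod 653)
25^326 = 25^(256+64+4+2) ≡ 1 (mod 653).
Result is 1, so (25/653) = 1.

1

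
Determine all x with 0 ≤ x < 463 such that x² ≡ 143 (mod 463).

Since 463 ≡ 3 (mod 4), a square root of 143 is 143^((463+1)/4) = 143^116 mod 463.
Repeated squaring: 143^2≡77, 143^4≡373, 143^8≡229, 143^16≡122, 143^32≡68, 143^64≡457 (mod 463).
143^116 = 143^(64+32+16+4) ≡ 315 (mod 463).
Check: 315² = 99225 ≡ 143 (mod 463). The two roots are 148 and 315.

148, 315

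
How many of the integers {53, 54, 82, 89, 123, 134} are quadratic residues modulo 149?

(53/149) = +1 → QR.
(54/149) = +1 → QR.
(82/149) = +1 → QR.
(89/149) = -1 → non-residue.
(123/149) = +1 → QR.
(134/149) = -1 → non-residue.
Total quadratic residues among the 6: 4.

4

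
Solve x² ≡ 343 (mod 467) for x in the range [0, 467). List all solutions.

96, 371

Since 467 ≡ 3 (mod 4), a square root of 343 is 343^((467+1)/4) = 343^117 mod 467.
Repeated squaring: 343^2≡432, 343^4≡291, 343^8≡154, 343^16≡366, 343^32≡394, 343^64≡192 (mod 467).
343^117 = 343^(64+32+16+4+1) ≡ 371 (mod 467).
Check: 371² = 137641 ≡ 343 (mod 467). The two roots are 96 and 371.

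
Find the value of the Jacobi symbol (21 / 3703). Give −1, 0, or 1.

Reciprocity: 21 ≡ 1 and 3703 ≡ 3 (mod 4), so (21/3703) = +(3703/21).
Reduce top mod 21: now compute (7/21).
Reciprocity: 7 ≡ 3 and 21 ≡ 1 (mod 4), so (7/21) = +(21/7).
Reduce top mod 7: now compute (0/7).
Top reduces to 0: gcd > 1, so the symbol is 0.

0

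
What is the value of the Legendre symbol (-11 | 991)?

First reduce: -11 ≡ 980 (mod 991).
Pull out 2^2: since 991 ≡ 7 (mod 8), (2/991) = +1, so (2/991)^2 = +1.
Reciprocity: 245 ≡ 1 and 991 ≡ 3 (mod 4), so (245/991) = +(991/245).
Reduce top mod 245: now compute (11/245).
Reciprocity: 11 ≡ 3 and 245 ≡ 1 (mod 4), so (11/245) = +(245/11).
Reduce top mod 11: now compute (3/11).
Reciprocity: 3 ≡ 3 and 11 ≡ 3 (mod 4), so (3/11) = −(11/3).
Reduce top mod 3: now compute (2/3).
Pull out 2: since 3 ≡ 3 (mod 8), (2/3) = -1.
Reached (1/3) = 1. Collecting the sign flips along the way, the symbol is +1.

1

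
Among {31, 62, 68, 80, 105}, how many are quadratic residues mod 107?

2

(31/107) = -1 → non-residue.
(62/107) = +1 → QR.
(68/107) = -1 → non-residue.
(80/107) = -1 → non-residue.
(105/107) = +1 → QR.
Total quadratic residues among the 5: 2.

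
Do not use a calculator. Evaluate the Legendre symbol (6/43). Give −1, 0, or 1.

Euler's criterion: (6/43) ≡ 6^21 (mod 43).
6^2 ≡ 36 (mod 43)
6^4 ≡ 6 (mod 43)
6^8 ≡ 36 (mod 43)
6^16 ≡ 6 (mod 43)
6^21 = 6^(16+4+1) ≡ 1 (mod 43).
Result is 1, so (6/43) = 1.

1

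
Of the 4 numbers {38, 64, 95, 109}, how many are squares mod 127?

(38/127) = +1 → QR.
(64/127) = +1 → QR.
(95/127) = -1 → non-residue.
(109/127) = -1 → non-residue.
Total quadratic residues among the 4: 2.

2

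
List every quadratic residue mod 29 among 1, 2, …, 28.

1, 4, 5, 6, 7, 9, 13, 16, 20, 22, 23, 24, 25, 28

Square k = 1,…,14 (k and 29−k give the same square):
1²=1, 2²=4, 3²=9, 4²=16, 5²=25, 6²≡7, 7²≡20, 8²≡6, 9²≡23, 10²≡13, 11²≡5, 12²≡28, 13²≡24, 14²≡22 (mod 29).
So the quadratic residues mod 29 are {1, 4, 5, 6, 7, 9, 13, 16, 20, 22, 23, 24, 25, 28}.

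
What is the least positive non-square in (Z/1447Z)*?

(2/1447) = +1, so 2 is a residue.
(3/1447) = −1, so 3 is the smallest positive non-residue mod 1447.

3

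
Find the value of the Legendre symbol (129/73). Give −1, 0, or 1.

-1

Euler's criterion: (129/73) ≡ 56^36 (mod 73).
56^2 ≡ 70 (mod 73)
56^4 ≡ 9 (mod 73)
56^8 ≡ 8 (mod 73)
56^16 ≡ 64 (mod 73)
56^32 ≡ 8 (mod 73)
56^36 = 56^(32+4) ≡ 72 (mod 73).
Result is 72 ≡ −1, so (129/73) = −1.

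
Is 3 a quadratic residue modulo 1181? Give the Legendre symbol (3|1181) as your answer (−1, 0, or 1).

Euler's criterion: (3/1181) ≡ 3^590 (mod 1181).
3^2 ≡ 9 (mod 1181)
3^4 ≡ 81 (mod 1181)
3^8 ≡ 656 (mod 1181)
3^16 ≡ 452 (mod 1181)
3^32 ≡ 1172 (mod 1181)
3^64 ≡ 81 (mod 1181)
3^128 ≡ 656 (mod 1181)
3^256 ≡ 452 (mod 1181)
3^512 ≡ 1172 (mod 1181)
3^590 = 3^(512+64+8+4+2) ≡ 1180 (mod 1181).
Result is 1180 ≡ −1, so (3/1181) = −1.

-1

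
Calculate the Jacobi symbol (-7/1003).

1

First reduce: -7 ≡ 996 (mod 1003).
Pull out 2^2: since 1003 ≡ 3 (mod 8), (2/1003) = -1, so (2/1003)^2 = +1.
Reciprocity: 249 ≡ 1 and 1003 ≡ 3 (mod 4), so (249/1003) = +(1003/249).
Reduce top mod 249: now compute (7/249).
Reciprocity: 7 ≡ 3 and 249 ≡ 1 (mod 4), so (7/249) = +(249/7).
Reduce top mod 7: now compute (4/7).
Pull out 2^2: since 7 ≡ 7 (mod 8), (2/7) = +1, so (2/7)^2 = +1.
Reached (1/7) = 1. Collecting the sign flips along the way, the symbol is +1.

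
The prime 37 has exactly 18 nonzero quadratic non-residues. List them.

Square k = 1,…,18 (k and 37−k give the same square):
1²=1, 2²=4, 3²=9, 4²=16, 5²=25, 6²=36, 7²≡12, 8²≡27, 9²≡7, 10²≡26, 11²≡10, 12²≡33, 13²≡21, 14²≡11, 15²≡3, 16²≡34, 17²≡30, 18²≡28 (mod 37).
The residues are {1, 3, 4, 7, 9, 10, 11, 12, 16, 21, 25, 26, 27, 28, 30, 33, 34, 36}; the non-residues are the remaining 18 nonzero classes.

2,5,6,8,13,14,15,17,18,19,20,22,23,24,29,31,32,35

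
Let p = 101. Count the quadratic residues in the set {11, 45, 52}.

(11/101) = -1 → non-residue.
(45/101) = +1 → QR.
(52/101) = +1 → QR.
Total quadratic residues among the 3: 2.

2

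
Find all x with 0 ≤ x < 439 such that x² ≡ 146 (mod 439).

Since 439 ≡ 3 (mod 4), a square root of 146 is 146^((439+1)/4) = 146^110 mod 439.
Repeated squaring: 146^2≡244, 146^4≡271, 146^8≡128, 146^16≡141, 146^32≡126, 146^64≡72 (mod 439).
146^110 = 146^(64+32+8+4+2) ≡ 32 (mod 439).
Check: 32² = 1024 ≡ 146 (mod 439). The two roots are 32 and 407.

32, 407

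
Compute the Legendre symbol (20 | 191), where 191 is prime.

1

Pull out 2^2: since 191 ≡ 7 (mod 8), (2/191) = +1, so (2/191)^2 = +1.
Reciprocity: 5 ≡ 1 and 191 ≡ 3 (mod 4), so (5/191) = +(191/5).
Reduce top mod 5: now compute (1/5).
Reached (1/5) = 1. Collecting the sign flips along the way, the symbol is +1.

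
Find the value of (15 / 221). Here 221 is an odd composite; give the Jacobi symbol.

-1

Reciprocity: 15 ≡ 3 and 221 ≡ 1 (mod 4), so (15/221) = +(221/15).
Reduce top mod 15: now compute (11/15).
Reciprocity: 11 ≡ 3 and 15 ≡ 3 (mod 4), so (11/15) = −(15/11).
Reduce top mod 11: now compute (4/11).
Pull out 2^2: since 11 ≡ 3 (mod 8), (2/11) = -1, so (2/11)^2 = +1.
Reached (1/11) = 1. Collecting the sign flips along the way, the symbol is -1.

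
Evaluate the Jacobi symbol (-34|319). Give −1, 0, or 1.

First reduce: -34 ≡ 285 (mod 319).
Reciprocity: 285 ≡ 1 and 319 ≡ 3 (mod 4), so (285/319) = +(319/285).
Reduce top mod 285: now compute (34/285).
Pull out 2: since 285 ≡ 5 (mod 8), (2/285) = -1.
Reciprocity: 17 ≡ 1 and 285 ≡ 1 (mod 4), so (17/285) = +(285/17).
Reduce top mod 17: now compute (13/17).
Reciprocity: 13 ≡ 1 and 17 ≡ 1 (mod 4), so (13/17) = +(17/13).
Reduce top mod 13: now compute (4/13).
Pull out 2^2: since 13 ≡ 5 (mod 8), (2/13) = -1, so (2/13)^2 = +1.
Reached (1/13) = 1. Collecting the sign flips along the way, the symbol is -1.

-1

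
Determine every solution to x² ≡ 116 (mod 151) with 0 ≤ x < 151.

Since 151 ≡ 3 (mod 4), a square root of 116 is 116^((151+1)/4) = 116^38 mod 151.
Repeated squaring: 116^2≡17, 116^4≡138, 116^8≡18, 116^16≡22, 116^32≡31 (mod 151).
116^38 = 116^(32+4+2) ≡ 95 (mod 151).
Check: 95² = 9025 ≡ 116 (mod 151). The two roots are 56 and 95.

56, 95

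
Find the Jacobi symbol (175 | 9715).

0

Reciprocity: 175 ≡ 3 and 9715 ≡ 3 (mod 4), so (175/9715) = −(9715/175).
Reduce top mod 175: now compute (90/175).
Pull out 2: since 175 ≡ 7 (mod 8), (2/175) = +1.
Reciprocity: 45 ≡ 1 and 175 ≡ 3 (mod 4), so (45/175) = +(175/45).
Reduce top mod 45: now compute (40/45).
Pull out 2^3: since 45 ≡ 5 (mod 8), (2/45) = -1, so (2/45)^3 = -1.
Reciprocity: 5 ≡ 1 and 45 ≡ 1 (mod 4), so (5/45) = +(45/5).
Reduce top mod 5: now compute (0/5).
Top reduces to 0: gcd > 1, so the symbol is 0.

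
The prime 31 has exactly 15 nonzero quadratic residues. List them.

Square k = 1,…,15 (k and 31−k give the same square):
1²=1, 2²=4, 3²=9, 4²=16, 5²=25, 6²≡5, 7²≡18, 8²≡2, 9²≡19, 10²≡7, 11²≡28, 12²≡20, 13²≡14, 14²≡10, 15²≡8 (mod 31).
So the quadratic residues mod 31 are {1, 2, 4, 5, 7, 8, 9, 10, 14, 16, 18, 19, 20, 25, 28}.

1 2 4 5 7 8 9 10 14 16 18 19 20 25 28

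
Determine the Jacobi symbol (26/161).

-1

Pull out 2: since 161 ≡ 1 (mod 8), (2/161) = +1.
Reciprocity: 13 ≡ 1 and 161 ≡ 1 (mod 4), so (13/161) = +(161/13).
Reduce top mod 13: now compute (5/13).
Reciprocity: 5 ≡ 1 and 13 ≡ 1 (mod 4), so (5/13) = +(13/5).
Reduce top mod 5: now compute (3/5).
Reciprocity: 3 ≡ 3 and 5 ≡ 1 (mod 4), so (3/5) = +(5/3).
Reduce top mod 3: now compute (2/3).
Pull out 2: since 3 ≡ 3 (mod 8), (2/3) = -1.
Reached (1/3) = 1. Collecting the sign flips along the way, the symbol is -1.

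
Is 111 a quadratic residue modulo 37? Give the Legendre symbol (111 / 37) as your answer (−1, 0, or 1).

0

First reduce: 111 ≡ 0 (mod 37).
Top reduces to 0: gcd > 1, so the symbol is 0.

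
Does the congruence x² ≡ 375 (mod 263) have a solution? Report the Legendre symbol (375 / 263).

-1

First reduce: 375 ≡ 112 (mod 263).
Pull out 2^4: since 263 ≡ 7 (mod 8), (2/263) = +1, so (2/263)^4 = +1.
Reciprocity: 7 ≡ 3 and 263 ≡ 3 (mod 4), so (7/263) = −(263/7).
Reduce top mod 7: now compute (4/7).
Pull out 2^2: since 7 ≡ 7 (mod 8), (2/7) = +1, so (2/7)^2 = +1.
Reached (1/7) = 1. Collecting the sign flips along the way, the symbol is -1.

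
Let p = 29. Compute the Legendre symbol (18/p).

-1

Pull out 2: since 29 ≡ 5 (mod 8), (2/29) = -1.
Reciprocity: 9 ≡ 1 and 29 ≡ 1 (mod 4), so (9/29) = +(29/9).
Reduce top mod 9: now compute (2/9).
Pull out 2: since 9 ≡ 1 (mod 8), (2/9) = +1.
Reached (1/9) = 1. Collecting the sign flips along the way, the symbol is -1.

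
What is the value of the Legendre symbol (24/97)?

1

Pull out 2^3: since 97 ≡ 1 (mod 8), (2/97) = +1, so (2/97)^3 = +1.
Reciprocity: 3 ≡ 3 and 97 ≡ 1 (mod 4), so (3/97) = +(97/3).
Reduce top mod 3: now compute (1/3).
Reached (1/3) = 1. Collecting the sign flips along the way, the symbol is +1.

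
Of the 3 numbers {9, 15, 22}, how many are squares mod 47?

(9/47) = +1 → QR.
(15/47) = -1 → non-residue.
(22/47) = -1 → non-residue.
Total quadratic residues among the 3: 1.

1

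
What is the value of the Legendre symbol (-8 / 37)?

First reduce: -8 ≡ 29 (mod 37).
Reciprocity: 29 ≡ 1 and 37 ≡ 1 (mod 4), so (29/37) = +(37/29).
Reduce top mod 29: now compute (8/29).
Pull out 2^3: since 29 ≡ 5 (mod 8), (2/29) = -1, so (2/29)^3 = -1.
Reached (1/29) = 1. Collecting the sign flips along the way, the symbol is -1.

-1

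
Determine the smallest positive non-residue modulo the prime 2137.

(2/2137) = +1, so 2 is a residue.
(3/2137) = +1, so 3 is a residue.
(4/2137) = +1, so 4 is a residue.
(5/2137) = −1, so 5 is the smallest positive non-residue mod 2137.

5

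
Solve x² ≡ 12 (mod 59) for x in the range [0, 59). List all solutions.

Since 59 ≡ 3 (mod 4), a square root of 12 is 12^((59+1)/4) = 12^15 mod 59.
Repeated squaring: 12^2≡26, 12^4≡27, 12^8≡21 (mod 59).
12^15 = 12^(8+4+2+1) ≡ 22 (mod 59).
Check: 22² = 484 ≡ 12 (mod 59). The two roots are 22 and 37.

22, 37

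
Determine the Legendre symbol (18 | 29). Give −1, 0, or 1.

Pull out 2: since 29 ≡ 5 (mod 8), (2/29) = -1.
Reciprocity: 9 ≡ 1 and 29 ≡ 1 (mod 4), so (9/29) = +(29/9).
Reduce top mod 9: now compute (2/9).
Pull out 2: since 9 ≡ 1 (mod 8), (2/9) = +1.
Reached (1/9) = 1. Collecting the sign flips along the way, the symbol is -1.

-1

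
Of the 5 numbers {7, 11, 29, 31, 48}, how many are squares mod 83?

5

(7/83) = +1 → QR.
(11/83) = +1 → QR.
(29/83) = +1 → QR.
(31/83) = +1 → QR.
(48/83) = +1 → QR.
Total quadratic residues among the 5: 5.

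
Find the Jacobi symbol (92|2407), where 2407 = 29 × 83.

Pull out 2^2: since 2407 ≡ 7 (mod 8), (2/2407) = +1, so (2/2407)^2 = +1.
Reciprocity: 23 ≡ 3 and 2407 ≡ 3 (mod 4), so (23/2407) = −(2407/23).
Reduce top mod 23: now compute (15/23).
Reciprocity: 15 ≡ 3 and 23 ≡ 3 (mod 4), so (15/23) = −(23/15).
Reduce top mod 15: now compute (8/15).
Pull out 2^3: since 15 ≡ 7 (mod 8), (2/15) = +1, so (2/15)^3 = +1.
Reached (1/15) = 1. Collecting the sign flips along the way, the symbol is +1.

1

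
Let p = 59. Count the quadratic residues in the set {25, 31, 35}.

2

(25/59) = +1 → QR.
(31/59) = -1 → non-residue.
(35/59) = +1 → QR.
Total quadratic residues among the 3: 2.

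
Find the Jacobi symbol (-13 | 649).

1

First reduce: -13 ≡ 636 (mod 649).
Pull out 2^2: since 649 ≡ 1 (mod 8), (2/649) = +1, so (2/649)^2 = +1.
Reciprocity: 159 ≡ 3 and 649 ≡ 1 (mod 4), so (159/649) = +(649/159).
Reduce top mod 159: now compute (13/159).
Reciprocity: 13 ≡ 1 and 159 ≡ 3 (mod 4), so (13/159) = +(159/13).
Reduce top mod 13: now compute (3/13).
Reciprocity: 3 ≡ 3 and 13 ≡ 1 (mod 4), so (3/13) = +(13/3).
Reduce top mod 3: now compute (1/3).
Reached (1/3) = 1. Collecting the sign flips along the way, the symbol is +1.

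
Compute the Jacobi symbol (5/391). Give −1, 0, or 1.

Reciprocity: 5 ≡ 1 and 391 ≡ 3 (mod 4), so (5/391) = +(391/5).
Reduce top mod 5: now compute (1/5).
Reached (1/5) = 1. Collecting the sign flips along the way, the symbol is +1.

1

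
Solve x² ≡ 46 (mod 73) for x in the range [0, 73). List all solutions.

73 ≡ 1 (mod 4), so we find a root by search.
Trying successive values, 22² = 484 ≡ 46 (mod 73). The other root is 73 − 22 = 51.

22, 51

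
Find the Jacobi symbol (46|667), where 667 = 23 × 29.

Pull out 2: since 667 ≡ 3 (mod 8), (2/667) = -1.
Reciprocity: 23 ≡ 3 and 667 ≡ 3 (mod 4), so (23/667) = −(667/23).
Reduce top mod 23: now compute (0/23).
Top reduces to 0: gcd > 1, so the symbol is 0.

0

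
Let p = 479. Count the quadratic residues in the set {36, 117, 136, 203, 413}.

1

(36/479) = +1 → QR.
(117/479) = -1 → non-residue.
(136/479) = -1 → non-residue.
(203/479) = -1 → non-residue.
(413/479) = -1 → non-residue.
Total quadratic residues among the 5: 1.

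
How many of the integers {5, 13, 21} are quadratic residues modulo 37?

1

(5/37) = -1 → non-residue.
(13/37) = -1 → non-residue.
(21/37) = +1 → QR.
Total quadratic residues among the 3: 1.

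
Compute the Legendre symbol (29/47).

-1

Euler's criterion: (29/47) ≡ 29^23 (mod 47).
29^2 ≡ 42 (mod 47)
29^4 ≡ 25 (mod 47)
29^8 ≡ 14 (mod 47)
29^16 ≡ 8 (mod 47)
29^23 = 29^(16+4+2+1) ≡ 46 (mod 47).
Result is 46 ≡ −1, so (29/47) = −1.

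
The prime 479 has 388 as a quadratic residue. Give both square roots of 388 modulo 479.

48, 431

Since 479 ≡ 3 (mod 4), a square root of 388 is 388^((479+1)/4) = 388^120 mod 479.
Repeated squaring: 388^2≡138, 388^4≡363, 388^8≡44, 388^16≡20, 388^32≡400, 388^64≡14 (mod 479).
388^120 = 388^(64+32+16+8) ≡ 48 (mod 479).
Check: 48² = 2304 ≡ 388 (mod 479). The two roots are 48 and 431.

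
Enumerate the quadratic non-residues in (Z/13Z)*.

2,5,6,7,8,11

Square k = 1,…,6 (k and 13−k give the same square):
1²=1, 2²=4, 3²=9, 4²≡3, 5²≡12, 6²≡10 (mod 13).
The residues are {1, 3, 4, 9, 10, 12}; the non-residues are the remaining 6 nonzero classes.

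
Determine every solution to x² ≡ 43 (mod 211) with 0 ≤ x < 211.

26, 185

Since 211 ≡ 3 (mod 4), a square root of 43 is 43^((211+1)/4) = 43^53 mod 211.
Repeated squaring: 43^2≡161, 43^4≡179, 43^8≡180, 43^16≡117, 43^32≡185 (mod 211).
43^53 = 43^(32+16+4+1) ≡ 185 (mod 211).
Check: 185² = 34225 ≡ 43 (mod 211). The two roots are 26 and 185.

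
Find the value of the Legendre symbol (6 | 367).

-1

Pull out 2: since 367 ≡ 7 (mod 8), (2/367) = +1.
Reciprocity: 3 ≡ 3 and 367 ≡ 3 (mod 4), so (3/367) = −(367/3).
Reduce top mod 3: now compute (1/3).
Reached (1/3) = 1. Collecting the sign flips along the way, the symbol is -1.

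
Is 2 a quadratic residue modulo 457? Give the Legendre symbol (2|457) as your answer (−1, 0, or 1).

1

Euler's criterion: (2/457) ≡ 2^228 (mod 457).
2^2 ≡ 4 (mod 457)
2^4 ≡ 16 (mod 457)
2^8 ≡ 256 (mod 457)
2^16 ≡ 185 (mod 457)
2^32 ≡ 407 (mod 457)
2^64 ≡ 215 (mod 457)
2^128 ≡ 68 (mod 457)
2^228 = 2^(128+64+32+4) ≡ 1 (mod 457).
Result is 1, so (2/457) = 1.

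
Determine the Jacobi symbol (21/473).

-1

Reciprocity: 21 ≡ 1 and 473 ≡ 1 (mod 4), so (21/473) = +(473/21).
Reduce top mod 21: now compute (11/21).
Reciprocity: 11 ≡ 3 and 21 ≡ 1 (mod 4), so (11/21) = +(21/11).
Reduce top mod 11: now compute (10/11).
Pull out 2: since 11 ≡ 3 (mod 8), (2/11) = -1.
Reciprocity: 5 ≡ 1 and 11 ≡ 3 (mod 4), so (5/11) = +(11/5).
Reduce top mod 5: now compute (1/5).
Reached (1/5) = 1. Collecting the sign flips along the way, the symbol is -1.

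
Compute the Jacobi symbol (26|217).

1

Pull out 2: since 217 ≡ 1 (mod 8), (2/217) = +1.
Reciprocity: 13 ≡ 1 and 217 ≡ 1 (mod 4), so (13/217) = +(217/13).
Reduce top mod 13: now compute (9/13).
Reciprocity: 9 ≡ 1 and 13 ≡ 1 (mod 4), so (9/13) = +(13/9).
Reduce top mod 9: now compute (4/9).
Pull out 2^2: since 9 ≡ 1 (mod 8), (2/9) = +1, so (2/9)^2 = +1.
Reached (1/9) = 1. Collecting the sign flips along the way, the symbol is +1.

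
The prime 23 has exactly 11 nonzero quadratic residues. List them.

Square k = 1,…,11 (k and 23−k give the same square):
1²=1, 2²=4, 3²=9, 4²=16, 5²≡2, 6²≡13, 7²≡3, 8²≡18, 9²≡12, 10²≡8, 11²≡6 (mod 23).
So the quadratic residues mod 23 are {1, 2, 3, 4, 6, 8, 9, 12, 13, 16, 18}.

1,2,3,4,6,8,9,12,13,16,18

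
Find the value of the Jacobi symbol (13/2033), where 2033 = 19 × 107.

Reciprocity: 13 ≡ 1 and 2033 ≡ 1 (mod 4), so (13/2033) = +(2033/13).
Reduce top mod 13: now compute (5/13).
Reciprocity: 5 ≡ 1 and 13 ≡ 1 (mod 4), so (5/13) = +(13/5).
Reduce top mod 5: now compute (3/5).
Reciprocity: 3 ≡ 3 and 5 ≡ 1 (mod 4), so (3/5) = +(5/3).
Reduce top mod 3: now compute (2/3).
Pull out 2: since 3 ≡ 3 (mod 8), (2/3) = -1.
Reached (1/3) = 1. Collecting the sign flips along the way, the symbol is -1.

-1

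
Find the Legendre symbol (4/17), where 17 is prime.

Euler's criterion: (4/17) ≡ 4^8 (mod 17).
4^2 ≡ 16 (mod 17)
4^4 ≡ 1 (mod 17)
4^8 ≡ 1 (mod 17)
4^8 = 4^(8) ≡ 1 (mod 17).
Result is 1, so (4/17) = 1.

1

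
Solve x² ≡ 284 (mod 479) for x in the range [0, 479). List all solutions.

206, 273

Since 479 ≡ 3 (mod 4), a square root of 284 is 284^((479+1)/4) = 284^120 mod 479.
Repeated squaring: 284^2≡184, 284^4≡326, 284^8≡417, 284^16≡12, 284^32≡144, 284^64≡139 (mod 479).
284^120 = 284^(64+32+16+8) ≡ 206 (mod 479).
Check: 206² = 42436 ≡ 284 (mod 479). The two roots are 206 and 273.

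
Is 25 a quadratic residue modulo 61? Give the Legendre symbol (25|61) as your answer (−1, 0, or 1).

1

Euler's criterion: (25/61) ≡ 25^30 (mod 61).
25^2 ≡ 15 (mod 61)
25^4 ≡ 42 (mod 61)
25^8 ≡ 56 (mod 61)
25^16 ≡ 25 (mod 61)
25^30 = 25^(16+8+4+2) ≡ 1 (mod 61).
Result is 1, so (25/61) = 1.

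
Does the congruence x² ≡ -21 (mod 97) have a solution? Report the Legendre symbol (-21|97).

Euler's criterion: (-21/97) ≡ 76^48 (mod 97).
76^2 ≡ 53 (mod 97)
76^4 ≡ 93 (mod 97)
76^8 ≡ 16 (mod 97)
76^16 ≡ 62 (mod 97)
76^32 ≡ 61 (mod 97)
76^48 = 76^(32+16) ≡ 96 (mod 97).
Result is 96 ≡ −1, so (-21/97) = −1.

-1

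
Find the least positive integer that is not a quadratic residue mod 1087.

3

(2/1087) = +1, so 2 is a residue.
(3/1087) = −1, so 3 is the smallest positive non-residue mod 1087.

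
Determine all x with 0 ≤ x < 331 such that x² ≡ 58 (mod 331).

Since 331 ≡ 3 (mod 4), a square root of 58 is 58^((331+1)/4) = 58^83 mod 331.
Repeated squaring: 58^2≡54, 58^4≡268, 58^8≡328, 58^16≡9, 58^32≡81, 58^64≡272 (mod 331).
58^83 = 58^(64+16+2+1) ≡ 183 (mod 331).
Check: 183² = 33489 ≡ 58 (mod 331). The two roots are 148 and 183.

148, 183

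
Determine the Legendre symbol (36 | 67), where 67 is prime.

Euler's criterion: (36/67) ≡ 36^33 (mod 67).
36^2 ≡ 23 (mod 67)
36^4 ≡ 60 (mod 67)
36^8 ≡ 49 (mod 67)
36^16 ≡ 56 (mod 67)
36^32 ≡ 54 (mod 67)
36^33 = 36^(32+1) ≡ 1 (mod 67).
Result is 1, so (36/67) = 1.

1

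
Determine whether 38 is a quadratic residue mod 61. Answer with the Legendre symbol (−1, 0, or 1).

-1

Euler's criterion: (38/61) ≡ 38^30 (mod 61).
38^2 ≡ 41 (mod 61)
38^4 ≡ 34 (mod 61)
38^8 ≡ 58 (mod 61)
38^16 ≡ 9 (mod 61)
38^30 = 38^(16+8+4+2) ≡ 60 (mod 61).
Result is 60 ≡ −1, so (38/61) = −1.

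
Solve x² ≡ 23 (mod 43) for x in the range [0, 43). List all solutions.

Since 43 ≡ 3 (mod 4), a square root of 23 is 23^((43+1)/4) = 23^11 mod 43.
Repeated squaring: 23^2≡13, 23^4≡40, 23^8≡9 (mod 43).
23^11 = 23^(8+2+1) ≡ 25 (mod 43).
Check: 25² = 625 ≡ 23 (mod 43). The two roots are 18 and 25.

18, 25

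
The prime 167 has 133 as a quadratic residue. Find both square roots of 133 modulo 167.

Since 167 ≡ 3 (mod 4), a square root of 133 is 133^((167+1)/4) = 133^42 mod 167.
Repeated squaring: 133^2≡154, 133^4≡2, 133^8≡4, 133^16≡16, 133^32≡89 (mod 167).
133^42 = 133^(32+8+2) ≡ 48 (mod 167).
Check: 48² = 2304 ≡ 133 (mod 167). The two roots are 48 and 119.

48, 119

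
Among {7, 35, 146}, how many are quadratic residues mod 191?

(7/191) = -1 → non-residue.
(35/191) = -1 → non-residue.
(146/191) = -1 → non-residue.
Total quadratic residues among the 3: 0.

0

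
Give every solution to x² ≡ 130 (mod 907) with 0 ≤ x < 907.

186, 721

Since 907 ≡ 3 (mod 4), a square root of 130 is 130^((907+1)/4) = 130^227 mod 907.
Repeated squaring: 130^2≡574, 130^4≡235, 130^8≡805, 130^16≡427, 130^32≡22, 130^64≡484, 130^128≡250 (mod 907).
130^227 = 130^(128+64+32+2+1) ≡ 721 (mod 907).
Check: 721² = 519841 ≡ 130 (mod 907). The two roots are 186 and 721.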